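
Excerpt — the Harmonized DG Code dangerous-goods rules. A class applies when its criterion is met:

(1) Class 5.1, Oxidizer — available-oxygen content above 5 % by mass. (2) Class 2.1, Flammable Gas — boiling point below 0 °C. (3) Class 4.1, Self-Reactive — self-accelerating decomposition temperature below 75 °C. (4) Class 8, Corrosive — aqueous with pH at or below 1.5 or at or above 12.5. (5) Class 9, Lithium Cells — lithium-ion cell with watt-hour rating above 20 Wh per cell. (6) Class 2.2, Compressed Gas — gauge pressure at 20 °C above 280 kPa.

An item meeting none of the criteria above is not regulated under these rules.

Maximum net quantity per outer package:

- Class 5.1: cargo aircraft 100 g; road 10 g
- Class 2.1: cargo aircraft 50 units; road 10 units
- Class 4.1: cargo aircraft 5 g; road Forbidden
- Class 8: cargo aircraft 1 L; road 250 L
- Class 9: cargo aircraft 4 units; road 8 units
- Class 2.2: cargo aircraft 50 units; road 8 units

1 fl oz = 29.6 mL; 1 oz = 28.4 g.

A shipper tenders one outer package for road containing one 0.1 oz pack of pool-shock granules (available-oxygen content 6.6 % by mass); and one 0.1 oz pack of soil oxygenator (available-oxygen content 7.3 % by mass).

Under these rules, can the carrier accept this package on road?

Yes

Available-oxygen content 6.6 % by mass meets the Class 5.1 criterion (Oxidizer), so the pool-shock granules are Class 5.1.
With available-oxygen content 7.3 % by mass (> 5 % by mass), the soil oxygenator falls in Class 5.1.
Class 5.1 net quantity: (one 0.1 oz pack = 2.84 g) + (one 0.1 oz pack = 2.84 g) = 5.68 g.
5.68 g is within the road limit of 10 g for Class 5.1.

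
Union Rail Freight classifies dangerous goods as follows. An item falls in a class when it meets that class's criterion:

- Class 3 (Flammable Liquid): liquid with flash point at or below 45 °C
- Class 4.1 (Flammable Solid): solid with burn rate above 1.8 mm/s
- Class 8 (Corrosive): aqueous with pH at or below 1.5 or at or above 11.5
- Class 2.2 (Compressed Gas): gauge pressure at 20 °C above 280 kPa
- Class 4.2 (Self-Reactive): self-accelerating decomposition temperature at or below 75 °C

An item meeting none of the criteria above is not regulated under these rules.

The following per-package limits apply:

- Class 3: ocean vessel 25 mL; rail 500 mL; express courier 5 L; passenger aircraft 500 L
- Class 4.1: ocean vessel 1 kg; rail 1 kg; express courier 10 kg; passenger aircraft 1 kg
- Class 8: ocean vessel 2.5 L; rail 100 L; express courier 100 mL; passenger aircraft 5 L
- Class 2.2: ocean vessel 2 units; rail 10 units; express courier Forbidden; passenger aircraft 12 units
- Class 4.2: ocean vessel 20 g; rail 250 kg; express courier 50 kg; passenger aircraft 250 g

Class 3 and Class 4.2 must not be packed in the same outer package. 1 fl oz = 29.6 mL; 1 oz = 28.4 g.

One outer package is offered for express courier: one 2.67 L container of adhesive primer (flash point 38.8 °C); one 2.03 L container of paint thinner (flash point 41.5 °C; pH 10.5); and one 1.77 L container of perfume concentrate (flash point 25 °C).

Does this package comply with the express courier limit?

With flash point 38.8 °C (≤ 45 °C), the adhesive primer falls in Class 3.
Flash point 41.5 °C meets the Class 3 criterion (Flammable Liquid), so the paint thinner is Class 3.
With flash point 25 °C (≤ 45 °C), the perfume concentrate falls in Class 3.
Class 3 net quantity: 2.67 L + 2.03 L + 1.77 L = 6.47 L.
6.47 L > 5 L (express courier limit, Class 3) — over the limit.

No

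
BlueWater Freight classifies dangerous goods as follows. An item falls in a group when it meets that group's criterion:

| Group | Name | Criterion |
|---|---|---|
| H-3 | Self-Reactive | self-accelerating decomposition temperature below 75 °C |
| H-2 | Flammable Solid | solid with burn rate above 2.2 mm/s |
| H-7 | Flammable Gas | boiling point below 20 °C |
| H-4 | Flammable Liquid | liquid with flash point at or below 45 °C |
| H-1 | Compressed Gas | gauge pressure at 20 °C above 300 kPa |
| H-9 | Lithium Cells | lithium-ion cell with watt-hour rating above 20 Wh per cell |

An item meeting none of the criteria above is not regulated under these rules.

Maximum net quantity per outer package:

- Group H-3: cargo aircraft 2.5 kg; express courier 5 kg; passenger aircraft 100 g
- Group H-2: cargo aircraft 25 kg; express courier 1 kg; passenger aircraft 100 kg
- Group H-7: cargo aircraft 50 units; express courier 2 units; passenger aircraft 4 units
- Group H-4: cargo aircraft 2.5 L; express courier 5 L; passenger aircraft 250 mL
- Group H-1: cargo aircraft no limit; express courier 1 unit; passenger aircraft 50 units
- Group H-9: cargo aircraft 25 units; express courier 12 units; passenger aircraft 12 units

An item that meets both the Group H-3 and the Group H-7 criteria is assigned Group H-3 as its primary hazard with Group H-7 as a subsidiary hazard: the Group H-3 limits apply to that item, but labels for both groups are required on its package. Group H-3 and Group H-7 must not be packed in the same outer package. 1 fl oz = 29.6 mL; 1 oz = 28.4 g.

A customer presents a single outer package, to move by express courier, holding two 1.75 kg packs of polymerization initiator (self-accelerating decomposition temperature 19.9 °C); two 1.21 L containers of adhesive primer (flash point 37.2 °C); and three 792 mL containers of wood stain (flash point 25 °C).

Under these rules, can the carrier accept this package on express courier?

Yes

With self-accelerating decomposition temperature 19.9 °C (< 75 °C), the polymerization initiator falls in Group H-3.
With flash point 37.2 °C (≤ 45 °C), the adhesive primer falls in Group H-4.
The wood stain has flash point 25 °C, which is ≤ 45 °C, so it is Group H-4 (Flammable Liquid).
Group H-3 quantity: two 1.75 kg packs = 3.5 kg.
3.5 kg is within the express courier limit of 5 kg for Group H-3.
Group H-4 net quantity: (two 1.21 L containers = 2.42 L) + (three 792 mL containers = 2.376 L) = 4.796 L.
4.796 L is within the express courier limit of 5 L for Group H-4.
The segregation rule (Group H-3 with Group H-7) does not apply to Group H-3 with Group H-4.
Every hazard group is within its express courier limit and no segregation rule is violated.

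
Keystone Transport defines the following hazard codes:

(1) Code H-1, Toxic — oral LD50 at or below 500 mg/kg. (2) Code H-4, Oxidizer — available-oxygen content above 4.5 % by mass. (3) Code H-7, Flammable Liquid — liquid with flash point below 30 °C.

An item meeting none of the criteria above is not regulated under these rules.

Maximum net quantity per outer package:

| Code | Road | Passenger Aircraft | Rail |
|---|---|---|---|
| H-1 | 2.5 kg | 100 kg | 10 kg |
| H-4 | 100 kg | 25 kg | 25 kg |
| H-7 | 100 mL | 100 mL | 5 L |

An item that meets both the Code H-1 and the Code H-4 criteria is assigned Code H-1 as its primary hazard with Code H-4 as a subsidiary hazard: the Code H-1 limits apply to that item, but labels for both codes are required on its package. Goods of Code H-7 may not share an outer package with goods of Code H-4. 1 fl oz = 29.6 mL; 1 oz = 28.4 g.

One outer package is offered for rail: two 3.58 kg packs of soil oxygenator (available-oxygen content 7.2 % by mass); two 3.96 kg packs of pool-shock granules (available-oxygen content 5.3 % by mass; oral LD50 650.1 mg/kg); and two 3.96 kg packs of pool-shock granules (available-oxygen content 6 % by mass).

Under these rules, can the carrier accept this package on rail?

Yes

Available-oxygen content 7.2 % by mass meets the Code H-4 criterion (Oxidizer), so the soil oxygenator is Code H-4.
With available-oxygen content 5.3 % by mass (> 4.5 % by mass), the pool-shock granules fall in Code H-4.
With available-oxygen content 6 % by mass (> 4.5 % by mass), the pool-shock granules fall in Code H-4.
Total Code H-4: (two 3.58 kg packs = 7.16 kg) + (two 3.96 kg packs = 7.92 kg) + (two 3.96 kg packs = 7.92 kg) = 23 kg.
That is within the Code H-4 rail limit of 25 kg.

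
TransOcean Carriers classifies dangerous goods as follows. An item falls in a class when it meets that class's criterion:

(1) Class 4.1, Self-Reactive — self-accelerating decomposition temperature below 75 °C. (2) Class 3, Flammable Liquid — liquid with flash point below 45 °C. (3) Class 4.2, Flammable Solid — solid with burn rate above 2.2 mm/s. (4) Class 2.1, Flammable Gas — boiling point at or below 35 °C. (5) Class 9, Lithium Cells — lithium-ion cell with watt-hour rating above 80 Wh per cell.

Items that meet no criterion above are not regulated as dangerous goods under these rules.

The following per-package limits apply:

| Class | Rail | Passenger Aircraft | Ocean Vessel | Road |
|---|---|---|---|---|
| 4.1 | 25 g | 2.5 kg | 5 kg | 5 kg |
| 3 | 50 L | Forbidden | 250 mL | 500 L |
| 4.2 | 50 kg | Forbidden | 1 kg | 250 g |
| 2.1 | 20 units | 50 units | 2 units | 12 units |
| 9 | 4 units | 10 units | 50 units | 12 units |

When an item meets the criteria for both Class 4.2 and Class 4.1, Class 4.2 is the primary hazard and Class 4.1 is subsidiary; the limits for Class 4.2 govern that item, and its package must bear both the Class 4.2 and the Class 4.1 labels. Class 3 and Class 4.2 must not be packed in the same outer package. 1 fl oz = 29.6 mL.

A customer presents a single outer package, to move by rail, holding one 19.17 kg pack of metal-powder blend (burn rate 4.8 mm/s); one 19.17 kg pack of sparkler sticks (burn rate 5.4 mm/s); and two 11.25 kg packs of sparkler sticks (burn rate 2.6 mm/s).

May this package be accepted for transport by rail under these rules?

No

The metal-powder blend has burn rate 4.8 mm/s, which is > 2.2 mm/s, so it is Class 4.2 (Flammable Solid).
Sparkler sticks: burn rate 5.4 mm/s > 2.2 mm/s → Class 4.2 (Flammable Solid).
The sparkler sticks have burn rate 2.6 mm/s, which is > 2.2 mm/s, so they are Class 4.2 (Flammable Solid).
Total Class 4.2: 19.17 kg + 19.17 kg + (two 11.25 kg packs = 22.5 kg) = 60.84 kg.
60.84 kg exceeds the rail limit of 50 kg for Class 4.2.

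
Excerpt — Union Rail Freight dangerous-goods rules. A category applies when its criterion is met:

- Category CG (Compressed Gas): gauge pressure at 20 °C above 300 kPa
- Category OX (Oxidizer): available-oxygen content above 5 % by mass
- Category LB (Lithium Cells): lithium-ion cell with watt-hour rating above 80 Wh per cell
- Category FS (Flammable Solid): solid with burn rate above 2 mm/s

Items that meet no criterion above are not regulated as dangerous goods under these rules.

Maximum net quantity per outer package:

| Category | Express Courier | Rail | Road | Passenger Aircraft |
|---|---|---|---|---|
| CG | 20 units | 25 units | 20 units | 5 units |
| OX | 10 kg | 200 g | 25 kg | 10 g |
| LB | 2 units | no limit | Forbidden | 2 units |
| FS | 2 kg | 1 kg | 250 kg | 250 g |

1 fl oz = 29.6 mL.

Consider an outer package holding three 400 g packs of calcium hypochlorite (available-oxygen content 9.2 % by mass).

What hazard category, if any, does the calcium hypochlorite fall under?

With available-oxygen content 9.2 % by mass (> 5 % by mass), the calcium hypochlorite falls in Category OX.

Category OX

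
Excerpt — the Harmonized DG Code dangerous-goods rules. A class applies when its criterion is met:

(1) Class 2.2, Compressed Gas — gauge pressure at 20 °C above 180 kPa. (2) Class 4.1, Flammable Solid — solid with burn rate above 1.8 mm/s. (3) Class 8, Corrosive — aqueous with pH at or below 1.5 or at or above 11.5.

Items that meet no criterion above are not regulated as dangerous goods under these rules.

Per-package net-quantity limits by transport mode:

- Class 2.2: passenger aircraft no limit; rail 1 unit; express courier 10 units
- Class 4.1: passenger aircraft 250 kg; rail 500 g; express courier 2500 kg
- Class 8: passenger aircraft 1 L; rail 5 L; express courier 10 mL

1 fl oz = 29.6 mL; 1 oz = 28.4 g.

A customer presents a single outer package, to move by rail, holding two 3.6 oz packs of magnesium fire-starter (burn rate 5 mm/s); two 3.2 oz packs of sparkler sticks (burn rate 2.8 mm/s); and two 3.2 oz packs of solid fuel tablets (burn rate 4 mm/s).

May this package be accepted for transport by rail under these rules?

No

Burn rate 5 mm/s meets the Class 4.1 criterion (Flammable Solid), so the magnesium fire-starter is Class 4.1.
Sparkler sticks: burn rate 2.8 mm/s > 1.8 mm/s → Class 4.1 (Flammable Solid).
The solid fuel tablets have burn rate 4 mm/s, which is > 1.8 mm/s, so they are Class 4.1 (Flammable Solid).
Total Class 4.1: (two 3.6 oz packs = 204.48 g) + (two 3.2 oz packs = 181.76 g) + (two 3.2 oz packs = 181.76 g) = 568 g.
That exceeds the Class 4.1 rail limit of 500 g.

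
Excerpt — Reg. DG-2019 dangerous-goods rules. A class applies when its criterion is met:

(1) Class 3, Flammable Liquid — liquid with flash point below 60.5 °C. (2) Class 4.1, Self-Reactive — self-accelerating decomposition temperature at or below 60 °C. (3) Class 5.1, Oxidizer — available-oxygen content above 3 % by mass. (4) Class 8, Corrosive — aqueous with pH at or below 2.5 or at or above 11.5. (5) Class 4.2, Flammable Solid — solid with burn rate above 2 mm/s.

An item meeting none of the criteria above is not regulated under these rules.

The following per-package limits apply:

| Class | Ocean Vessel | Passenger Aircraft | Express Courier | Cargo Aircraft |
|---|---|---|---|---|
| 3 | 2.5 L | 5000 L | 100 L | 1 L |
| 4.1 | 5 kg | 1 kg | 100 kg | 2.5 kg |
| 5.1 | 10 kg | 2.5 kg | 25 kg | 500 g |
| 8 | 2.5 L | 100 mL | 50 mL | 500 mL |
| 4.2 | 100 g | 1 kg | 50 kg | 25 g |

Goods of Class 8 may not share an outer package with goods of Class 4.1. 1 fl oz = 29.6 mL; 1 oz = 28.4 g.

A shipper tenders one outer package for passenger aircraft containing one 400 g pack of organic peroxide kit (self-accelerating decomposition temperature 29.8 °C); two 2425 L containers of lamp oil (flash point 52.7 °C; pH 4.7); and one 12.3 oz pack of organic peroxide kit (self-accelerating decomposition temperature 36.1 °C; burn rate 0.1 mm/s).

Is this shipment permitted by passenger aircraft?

With self-accelerating decomposition temperature 29.8 °C (≤ 60 °C), the organic peroxide kit falls in Class 4.1.
The lamp oil has flash point 52.7 °C, which is < 60.5 °C, so it is Class 3 (Flammable Liquid).
The organic peroxide kit has self-accelerating decomposition temperature 36.1 °C, which is ≤ 60 °C, so it is Class 4.1 (Self-Reactive).
Total Class 4.1: 400 g + (one 12.3 oz pack = 349.32 g) = 749.32 g.
749.32 g ≤ 1 kg (passenger aircraft limit, Class 4.1) — within limit.
Class 3 quantity: two 2425 L containers = 4850 L.
That is within the Class 3 passenger aircraft limit of 5000 L.
The segregation rule (Class 8 with Class 4.1) does not apply to Class 4.1 with Class 3.
Every hazard class is within its passenger aircraft limit and no segregation rule is violated.

Yes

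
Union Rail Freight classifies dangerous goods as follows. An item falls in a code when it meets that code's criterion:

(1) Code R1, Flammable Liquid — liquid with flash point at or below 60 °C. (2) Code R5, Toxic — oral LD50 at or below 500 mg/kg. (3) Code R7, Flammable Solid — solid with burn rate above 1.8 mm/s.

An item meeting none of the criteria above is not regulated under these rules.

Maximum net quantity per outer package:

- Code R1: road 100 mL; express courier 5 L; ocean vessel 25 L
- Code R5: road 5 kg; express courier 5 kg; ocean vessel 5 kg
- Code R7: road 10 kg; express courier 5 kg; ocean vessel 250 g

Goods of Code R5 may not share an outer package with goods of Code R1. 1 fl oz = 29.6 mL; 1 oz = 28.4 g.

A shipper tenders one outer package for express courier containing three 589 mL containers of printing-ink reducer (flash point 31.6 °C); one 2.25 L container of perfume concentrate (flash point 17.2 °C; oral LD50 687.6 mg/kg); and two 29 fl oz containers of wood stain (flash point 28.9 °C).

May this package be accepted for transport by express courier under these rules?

No

The printing-ink reducer has flash point 31.6 °C, which is ≤ 60 °C, so it is Code R1 (Flammable Liquid).
Perfume concentrate: flash point 17.2 °C ≤ 60 °C → Code R1 (Flammable Liquid).
Flash point 28.9 °C meets the Code R1 criterion (Flammable Liquid), so the wood stain is Code R1.
Total Code R1: (three 589 mL containers = 1.767 L) + 2.25 L + (two 29 fl oz containers = 1716.8 mL) = 5733.8 mL.
5733.8 mL > 5 L (express courier limit, Code R1) — over the limit.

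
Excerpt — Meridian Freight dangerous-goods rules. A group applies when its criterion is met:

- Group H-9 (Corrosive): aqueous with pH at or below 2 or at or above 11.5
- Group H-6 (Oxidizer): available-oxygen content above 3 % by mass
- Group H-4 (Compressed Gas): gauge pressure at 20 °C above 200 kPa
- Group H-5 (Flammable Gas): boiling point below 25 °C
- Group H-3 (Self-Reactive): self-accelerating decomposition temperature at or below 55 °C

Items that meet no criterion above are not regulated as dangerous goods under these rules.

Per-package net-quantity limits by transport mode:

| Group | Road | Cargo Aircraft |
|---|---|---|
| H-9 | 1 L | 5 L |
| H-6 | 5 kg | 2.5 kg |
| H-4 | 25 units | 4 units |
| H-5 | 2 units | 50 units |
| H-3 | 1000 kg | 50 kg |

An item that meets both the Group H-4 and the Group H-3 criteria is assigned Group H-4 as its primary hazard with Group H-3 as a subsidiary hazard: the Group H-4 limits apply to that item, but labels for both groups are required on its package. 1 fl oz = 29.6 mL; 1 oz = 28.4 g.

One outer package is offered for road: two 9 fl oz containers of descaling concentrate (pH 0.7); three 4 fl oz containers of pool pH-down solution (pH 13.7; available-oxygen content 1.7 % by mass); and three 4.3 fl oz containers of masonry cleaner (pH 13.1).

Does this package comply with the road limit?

pH 0.7 meets the Group H-9 criterion (Corrosive), so the descaling concentrate is Group H-9.
pH 13.7 meets the Group H-9 criterion (Corrosive), so the pool pH-down solution is Group H-9.
With pH 13.1 (≥ 11.5), the masonry cleaner falls in Group H-9.
Group H-9 net quantity: (two 9 fl oz containers = 532.8 mL) + (three 4 fl oz containers = 355.2 mL) + (three 4.3 fl oz containers = 381.84 mL) = 1269.84 mL.
That exceeds the Group H-9 road limit of 1 L.

No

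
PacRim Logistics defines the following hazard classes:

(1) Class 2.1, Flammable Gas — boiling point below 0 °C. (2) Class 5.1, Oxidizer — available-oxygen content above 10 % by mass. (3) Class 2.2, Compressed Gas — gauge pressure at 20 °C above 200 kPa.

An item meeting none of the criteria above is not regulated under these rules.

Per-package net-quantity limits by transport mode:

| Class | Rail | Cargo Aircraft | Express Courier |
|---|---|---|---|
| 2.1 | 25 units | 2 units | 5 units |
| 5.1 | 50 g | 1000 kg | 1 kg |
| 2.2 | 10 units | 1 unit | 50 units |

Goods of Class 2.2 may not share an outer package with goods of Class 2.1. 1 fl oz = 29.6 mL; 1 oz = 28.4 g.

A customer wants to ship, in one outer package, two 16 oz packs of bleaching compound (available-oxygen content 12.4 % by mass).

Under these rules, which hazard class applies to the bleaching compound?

Class 5.1

The bleaching compound has available-oxygen content 12.4 % by mass, which is > 10 % by mass, so it is Class 5.1 (Oxidizer).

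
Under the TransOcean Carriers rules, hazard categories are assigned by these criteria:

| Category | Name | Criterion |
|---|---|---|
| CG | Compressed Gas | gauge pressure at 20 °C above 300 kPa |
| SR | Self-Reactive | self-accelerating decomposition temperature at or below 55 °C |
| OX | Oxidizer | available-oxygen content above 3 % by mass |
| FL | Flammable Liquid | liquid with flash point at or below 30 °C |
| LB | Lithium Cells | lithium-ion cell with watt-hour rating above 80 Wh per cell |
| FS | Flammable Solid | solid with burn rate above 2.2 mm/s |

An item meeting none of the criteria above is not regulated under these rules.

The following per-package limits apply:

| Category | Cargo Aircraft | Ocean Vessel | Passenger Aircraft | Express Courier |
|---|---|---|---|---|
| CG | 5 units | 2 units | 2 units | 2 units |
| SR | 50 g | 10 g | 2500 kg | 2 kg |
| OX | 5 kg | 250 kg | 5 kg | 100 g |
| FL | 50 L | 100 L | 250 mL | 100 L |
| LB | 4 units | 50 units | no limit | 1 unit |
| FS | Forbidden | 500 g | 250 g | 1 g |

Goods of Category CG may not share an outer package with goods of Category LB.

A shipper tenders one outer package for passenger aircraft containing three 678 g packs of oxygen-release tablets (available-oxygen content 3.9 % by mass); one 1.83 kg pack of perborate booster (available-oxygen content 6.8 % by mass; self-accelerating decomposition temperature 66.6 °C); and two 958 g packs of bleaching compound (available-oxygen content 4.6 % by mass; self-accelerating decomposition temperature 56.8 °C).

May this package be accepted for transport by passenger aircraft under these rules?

Oxygen-release tablets: available-oxygen content 3.9 % by mass > 3 % by mass → Category OX (Oxidizer).
Available-oxygen content 6.8 % by mass meets the Category OX criterion (Oxidizer), so the perborate booster is Category OX.
With available-oxygen content 4.6 % by mass (> 3 % by mass), the bleaching compound falls in Category OX.
Total Category OX: (three 678 g packs = 2.034 kg) + 1.83 kg + (two 958 g packs = 1.916 kg) = 5.78 kg.
5.78 kg > 5 kg (passenger aircraft limit, Category OX) — over the limit.

No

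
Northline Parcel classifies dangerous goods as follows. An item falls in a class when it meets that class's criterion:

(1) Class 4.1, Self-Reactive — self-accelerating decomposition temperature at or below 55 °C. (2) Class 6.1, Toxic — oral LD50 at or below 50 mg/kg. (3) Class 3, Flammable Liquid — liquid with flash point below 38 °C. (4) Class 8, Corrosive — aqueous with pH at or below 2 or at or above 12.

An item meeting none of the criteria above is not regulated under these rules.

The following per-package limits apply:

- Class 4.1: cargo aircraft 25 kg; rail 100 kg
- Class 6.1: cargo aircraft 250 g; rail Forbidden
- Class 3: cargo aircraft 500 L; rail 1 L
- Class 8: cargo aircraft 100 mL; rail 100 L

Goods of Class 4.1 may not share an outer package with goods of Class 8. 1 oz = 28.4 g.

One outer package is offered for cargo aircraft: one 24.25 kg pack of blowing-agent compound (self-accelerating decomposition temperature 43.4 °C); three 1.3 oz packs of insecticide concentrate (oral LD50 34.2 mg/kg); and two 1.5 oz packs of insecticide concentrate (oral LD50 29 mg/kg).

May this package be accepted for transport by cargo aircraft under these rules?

Blowing-agent compound: self-accelerating decomposition temperature 43.4 °C ≤ 55 °C → Class 4.1 (Self-Reactive).
Insecticide concentrate: oral LD50 34.2 mg/kg ≤ 50 mg/kg → Class 6.1 (Toxic).
Oral LD50 29 mg/kg meets the Class 6.1 criterion (Toxic), so the insecticide concentrate is Class 6.1.
Class 4.1 quantity: 24.25 kg.
That is within the Class 4.1 cargo aircraft limit of 25 kg.
Total Class 6.1: (three 1.3 oz packs = 110.76 g) + (two 1.5 oz packs = 85.2 g) = 195.96 g.
That is within the Class 6.1 cargo aircraft limit of 250 g.
The segregation rule (Class 4.1 with Class 8) does not apply to Class 4.1 with Class 6.1.
Every hazard class is within its cargo aircraft limit and no segregation rule is violated.

Yes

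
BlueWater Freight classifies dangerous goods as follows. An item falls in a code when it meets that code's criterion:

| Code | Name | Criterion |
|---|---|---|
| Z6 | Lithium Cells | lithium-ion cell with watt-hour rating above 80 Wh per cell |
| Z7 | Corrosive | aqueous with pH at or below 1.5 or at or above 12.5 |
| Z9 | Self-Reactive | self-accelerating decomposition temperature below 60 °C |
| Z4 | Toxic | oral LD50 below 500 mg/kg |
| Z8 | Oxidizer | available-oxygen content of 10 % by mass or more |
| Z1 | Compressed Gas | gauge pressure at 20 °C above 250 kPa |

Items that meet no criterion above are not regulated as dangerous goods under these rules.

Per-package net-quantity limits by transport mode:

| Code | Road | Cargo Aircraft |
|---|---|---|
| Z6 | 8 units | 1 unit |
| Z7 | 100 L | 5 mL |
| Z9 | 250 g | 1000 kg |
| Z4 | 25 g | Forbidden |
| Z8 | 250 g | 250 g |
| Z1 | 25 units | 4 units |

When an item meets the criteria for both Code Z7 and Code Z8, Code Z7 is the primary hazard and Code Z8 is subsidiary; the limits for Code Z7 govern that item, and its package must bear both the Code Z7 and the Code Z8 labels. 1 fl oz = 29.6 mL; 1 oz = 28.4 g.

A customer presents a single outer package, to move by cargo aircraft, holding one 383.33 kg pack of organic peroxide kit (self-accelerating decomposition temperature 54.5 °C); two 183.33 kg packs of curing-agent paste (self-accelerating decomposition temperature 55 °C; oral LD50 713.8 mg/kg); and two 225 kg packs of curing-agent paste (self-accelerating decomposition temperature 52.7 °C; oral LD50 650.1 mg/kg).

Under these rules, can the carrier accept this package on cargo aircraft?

With self-accelerating decomposition temperature 54.5 °C (< 60 °C), the organic peroxide kit falls in Code Z9.
Self-accelerating decomposition temperature 55 °C meets the Code Z9 criterion (Self-Reactive), so the curing-agent paste is Code Z9.
With self-accelerating decomposition temperature 52.7 °C (< 60 °C), the curing-agent paste falls in Code Z9.
Total Code Z9: 383.33 kg + (two 183.33 kg packs = 366.66 kg) + (two 225 kg packs = 450 kg) = 1199.99 kg.
1199.99 kg exceeds the cargo aircraft limit of 1000 kg for Code Z9.

No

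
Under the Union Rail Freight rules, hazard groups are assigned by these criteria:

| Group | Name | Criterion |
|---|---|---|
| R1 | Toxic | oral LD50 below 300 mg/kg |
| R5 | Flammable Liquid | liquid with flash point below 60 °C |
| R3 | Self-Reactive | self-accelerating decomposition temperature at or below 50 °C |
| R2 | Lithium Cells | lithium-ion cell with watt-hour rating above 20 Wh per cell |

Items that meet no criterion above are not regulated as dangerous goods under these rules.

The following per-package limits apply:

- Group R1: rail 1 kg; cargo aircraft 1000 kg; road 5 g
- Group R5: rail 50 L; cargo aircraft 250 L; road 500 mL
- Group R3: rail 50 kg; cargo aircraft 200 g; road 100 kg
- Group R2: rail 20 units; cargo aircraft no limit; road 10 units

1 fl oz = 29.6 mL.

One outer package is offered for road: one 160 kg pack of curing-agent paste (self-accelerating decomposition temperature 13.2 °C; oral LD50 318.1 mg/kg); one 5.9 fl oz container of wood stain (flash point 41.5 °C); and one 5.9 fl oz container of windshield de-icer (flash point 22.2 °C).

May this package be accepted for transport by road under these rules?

No

Self-accelerating decomposition temperature 13.2 °C meets the Group R3 criterion (Self-Reactive), so the curing-agent paste is Group R3.
Flash point 41.5 °C meets the Group R5 criterion (Flammable Liquid), so the wood stain is Group R5.
Windshield de-icer: flash point 22.2 °C < 60 °C → Group R5 (Flammable Liquid).
Total Group R5: (one 5.9 fl oz container = 174.64 mL) + (one 5.9 fl oz container = 174.64 mL) = 349.28 mL.
That is within the Group R5 road limit of 500 mL.
Group R3 quantity: 160 kg.
That exceeds the Group R3 road limit of 100 kg.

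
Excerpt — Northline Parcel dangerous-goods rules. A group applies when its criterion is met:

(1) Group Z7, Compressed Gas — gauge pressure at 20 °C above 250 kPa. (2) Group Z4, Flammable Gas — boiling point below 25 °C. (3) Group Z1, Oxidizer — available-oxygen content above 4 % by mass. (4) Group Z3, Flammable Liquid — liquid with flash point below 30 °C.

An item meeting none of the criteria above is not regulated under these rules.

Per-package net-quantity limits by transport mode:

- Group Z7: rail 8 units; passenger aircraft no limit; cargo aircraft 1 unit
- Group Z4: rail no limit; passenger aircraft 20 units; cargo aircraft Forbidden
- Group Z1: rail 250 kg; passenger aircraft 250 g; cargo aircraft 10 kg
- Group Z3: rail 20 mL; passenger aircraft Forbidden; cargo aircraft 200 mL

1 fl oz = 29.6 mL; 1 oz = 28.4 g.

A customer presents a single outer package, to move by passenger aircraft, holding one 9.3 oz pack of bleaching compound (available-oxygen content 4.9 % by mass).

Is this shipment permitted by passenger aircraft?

Available-oxygen content 4.9 % by mass meets the Group Z1 criterion (Oxidizer), so the bleaching compound is Group Z1.
Group Z1 quantity: one 9.3 oz pack = 264.12 g.
264.12 g > 250 g (passenger aircraft limit, Group Z1) — over the limit.

No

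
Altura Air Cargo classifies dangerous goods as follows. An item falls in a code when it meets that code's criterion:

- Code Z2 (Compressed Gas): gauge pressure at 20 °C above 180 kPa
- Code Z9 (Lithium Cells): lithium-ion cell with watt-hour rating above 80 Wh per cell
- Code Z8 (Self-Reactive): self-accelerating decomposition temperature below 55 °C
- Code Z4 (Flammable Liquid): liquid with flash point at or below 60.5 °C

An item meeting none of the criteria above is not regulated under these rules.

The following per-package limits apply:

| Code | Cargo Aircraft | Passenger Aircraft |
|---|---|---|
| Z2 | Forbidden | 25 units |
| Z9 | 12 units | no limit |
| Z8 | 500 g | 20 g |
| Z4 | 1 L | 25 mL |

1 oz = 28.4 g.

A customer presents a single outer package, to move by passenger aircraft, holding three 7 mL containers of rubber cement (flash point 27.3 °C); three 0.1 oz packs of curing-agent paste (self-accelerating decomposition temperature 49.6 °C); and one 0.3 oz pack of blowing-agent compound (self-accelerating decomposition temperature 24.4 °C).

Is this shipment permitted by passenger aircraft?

Yes

With flash point 27.3 °C (≤ 60.5 °C), the rubber cement falls in Code Z4.
Self-accelerating decomposition temperature 49.6 °C meets the Code Z8 criterion (Self-Reactive), so the curing-agent paste is Code Z8.
With self-accelerating decomposition temperature 24.4 °C (< 55 °C), the blowing-agent compound falls in Code Z8.
Total Code Z8: (three 0.1 oz packs = 8.52 g) + (one 0.3 oz pack = 8.52 g) = 17.04 g.
That is within the Code Z8 passenger aircraft limit of 20 g.
Code Z4 quantity: three 7 mL containers = 21 mL.
21 mL is within the passenger aircraft limit of 25 mL for Code Z4.
Every hazard code is within its passenger aircraft limit and no segregation rule is violated.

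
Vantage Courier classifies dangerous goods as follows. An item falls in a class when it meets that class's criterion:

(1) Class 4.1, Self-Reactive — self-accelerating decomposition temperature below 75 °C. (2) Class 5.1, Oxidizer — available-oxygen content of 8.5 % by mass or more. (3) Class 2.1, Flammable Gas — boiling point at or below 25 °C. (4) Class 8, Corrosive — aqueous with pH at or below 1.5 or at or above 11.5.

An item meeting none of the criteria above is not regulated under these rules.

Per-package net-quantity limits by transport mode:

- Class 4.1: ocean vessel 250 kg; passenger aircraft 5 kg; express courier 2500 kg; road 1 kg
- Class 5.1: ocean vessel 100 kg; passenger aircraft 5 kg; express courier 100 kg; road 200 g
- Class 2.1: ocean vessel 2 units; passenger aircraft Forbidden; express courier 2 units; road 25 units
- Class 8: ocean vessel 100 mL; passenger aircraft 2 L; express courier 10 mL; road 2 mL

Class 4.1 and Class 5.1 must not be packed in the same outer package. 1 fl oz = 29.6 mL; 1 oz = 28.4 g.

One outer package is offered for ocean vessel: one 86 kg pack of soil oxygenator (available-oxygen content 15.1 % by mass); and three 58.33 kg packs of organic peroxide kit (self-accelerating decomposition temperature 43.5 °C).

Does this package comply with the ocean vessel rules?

No

Soil oxygenator: available-oxygen content 15.1 % by mass ≥ 8.5 % by mass → Class 5.1 (Oxidizer).
Self-accelerating decomposition temperature 43.5 °C meets the Class 4.1 criterion (Self-Reactive), so the organic peroxide kit is Class 4.1.
Class 4.1 quantity: three 58.33 kg packs = 174.99 kg.
174.99 kg ≤ 250 kg (ocean vessel limit, Class 4.1) — within limit.
Class 5.1 quantity: 86 kg.
86 kg is within the ocean vessel limit of 100 kg for Class 5.1.
Class 4.1 and Class 5.1 may not share an outer package.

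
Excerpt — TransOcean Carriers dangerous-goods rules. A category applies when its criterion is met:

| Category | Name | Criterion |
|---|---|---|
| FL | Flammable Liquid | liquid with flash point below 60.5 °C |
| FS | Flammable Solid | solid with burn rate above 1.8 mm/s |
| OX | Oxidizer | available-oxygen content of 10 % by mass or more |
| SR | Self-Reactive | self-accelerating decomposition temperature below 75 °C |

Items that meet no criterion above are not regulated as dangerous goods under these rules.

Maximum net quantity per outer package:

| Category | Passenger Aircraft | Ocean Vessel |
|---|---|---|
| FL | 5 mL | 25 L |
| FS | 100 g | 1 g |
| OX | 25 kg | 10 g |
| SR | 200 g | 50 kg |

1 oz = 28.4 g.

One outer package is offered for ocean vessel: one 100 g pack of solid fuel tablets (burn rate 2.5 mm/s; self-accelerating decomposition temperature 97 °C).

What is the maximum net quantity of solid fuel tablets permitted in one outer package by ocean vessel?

With burn rate 2.5 mm/s (> 1.8 mm/s), the solid fuel tablets fall in Category FS.
The ocean vessel limit for Category FS is 1 g.

1 g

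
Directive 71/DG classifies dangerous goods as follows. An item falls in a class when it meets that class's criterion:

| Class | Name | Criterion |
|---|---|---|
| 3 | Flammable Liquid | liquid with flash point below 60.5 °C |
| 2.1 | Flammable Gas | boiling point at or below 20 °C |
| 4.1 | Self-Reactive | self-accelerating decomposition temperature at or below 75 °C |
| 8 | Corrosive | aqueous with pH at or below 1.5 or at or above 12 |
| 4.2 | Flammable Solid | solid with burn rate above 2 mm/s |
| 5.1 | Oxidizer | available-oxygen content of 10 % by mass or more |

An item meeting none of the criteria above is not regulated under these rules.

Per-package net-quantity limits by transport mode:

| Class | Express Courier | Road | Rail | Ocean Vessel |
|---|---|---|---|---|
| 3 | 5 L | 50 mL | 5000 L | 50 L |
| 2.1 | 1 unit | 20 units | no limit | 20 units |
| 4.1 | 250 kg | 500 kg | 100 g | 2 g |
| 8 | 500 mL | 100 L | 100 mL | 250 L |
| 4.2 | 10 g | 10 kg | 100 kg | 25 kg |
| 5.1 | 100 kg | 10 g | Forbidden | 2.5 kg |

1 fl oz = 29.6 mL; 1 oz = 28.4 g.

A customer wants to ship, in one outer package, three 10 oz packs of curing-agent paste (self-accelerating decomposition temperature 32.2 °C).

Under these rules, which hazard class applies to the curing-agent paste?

Class 4.1

Curing-agent paste: self-accelerating decomposition temperature 32.2 °C ≤ 75 °C → Class 4.1 (Self-Reactive).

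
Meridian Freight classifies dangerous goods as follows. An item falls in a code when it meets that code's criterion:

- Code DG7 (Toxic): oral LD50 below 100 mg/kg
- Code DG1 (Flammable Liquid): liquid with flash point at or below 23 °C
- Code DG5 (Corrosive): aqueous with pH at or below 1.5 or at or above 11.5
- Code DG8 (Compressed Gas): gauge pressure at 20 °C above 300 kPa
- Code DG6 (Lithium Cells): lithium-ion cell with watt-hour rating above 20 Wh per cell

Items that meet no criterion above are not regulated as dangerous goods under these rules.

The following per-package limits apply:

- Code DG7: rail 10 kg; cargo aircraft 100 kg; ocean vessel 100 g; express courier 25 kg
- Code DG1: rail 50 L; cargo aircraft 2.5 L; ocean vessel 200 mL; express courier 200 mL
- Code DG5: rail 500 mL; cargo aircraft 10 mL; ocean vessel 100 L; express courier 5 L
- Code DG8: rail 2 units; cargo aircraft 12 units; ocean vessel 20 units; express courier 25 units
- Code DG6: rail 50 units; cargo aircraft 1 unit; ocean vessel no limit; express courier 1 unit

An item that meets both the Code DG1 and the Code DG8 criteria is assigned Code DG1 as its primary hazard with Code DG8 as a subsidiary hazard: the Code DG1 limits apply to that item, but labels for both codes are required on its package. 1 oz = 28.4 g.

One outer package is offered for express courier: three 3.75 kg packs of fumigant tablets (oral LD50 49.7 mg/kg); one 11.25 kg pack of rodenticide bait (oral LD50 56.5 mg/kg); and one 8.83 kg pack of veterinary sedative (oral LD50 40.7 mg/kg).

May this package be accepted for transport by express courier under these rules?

Fumigant tablets: oral LD50 49.7 mg/kg < 100 mg/kg → Code DG7 (Toxic).
Rodenticide bait: oral LD50 56.5 mg/kg < 100 mg/kg → Code DG7 (Toxic).
The veterinary sedative has oral LD50 40.7 mg/kg, which is < 100 mg/kg, so it is Code DG7 (Toxic).
Code DG7 net quantity: (three 3.75 kg packs = 11.25 kg) + 11.25 kg + 8.83 kg = 31.33 kg.
31.33 kg > 25 kg (express courier limit, Code DG7) — over the limit.

No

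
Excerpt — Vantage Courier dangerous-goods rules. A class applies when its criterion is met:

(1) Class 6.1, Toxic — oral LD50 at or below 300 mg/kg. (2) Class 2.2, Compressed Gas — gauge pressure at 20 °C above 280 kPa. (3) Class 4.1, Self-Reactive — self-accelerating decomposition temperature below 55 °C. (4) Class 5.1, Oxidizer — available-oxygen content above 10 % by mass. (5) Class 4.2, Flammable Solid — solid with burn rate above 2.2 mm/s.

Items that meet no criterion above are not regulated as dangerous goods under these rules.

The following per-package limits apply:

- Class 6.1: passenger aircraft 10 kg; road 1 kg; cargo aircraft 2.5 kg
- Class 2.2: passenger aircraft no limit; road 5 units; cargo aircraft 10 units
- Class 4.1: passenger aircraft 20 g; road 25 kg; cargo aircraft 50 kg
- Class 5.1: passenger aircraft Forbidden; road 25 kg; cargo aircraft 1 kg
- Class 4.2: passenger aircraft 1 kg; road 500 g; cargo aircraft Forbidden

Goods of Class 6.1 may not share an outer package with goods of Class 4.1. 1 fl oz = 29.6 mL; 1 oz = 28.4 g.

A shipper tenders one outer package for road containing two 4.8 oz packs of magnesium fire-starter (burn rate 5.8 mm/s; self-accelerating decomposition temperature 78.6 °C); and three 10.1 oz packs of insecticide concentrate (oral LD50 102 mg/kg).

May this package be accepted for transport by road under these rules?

With burn rate 5.8 mm/s (> 2.2 mm/s), the magnesium fire-starter falls in Class 4.2.
The insecticide concentrate has oral LD50 102 mg/kg, which is ≤ 300 mg/kg, so it is Class 6.1 (Toxic).
Class 6.1 quantity: three 10.1 oz packs = 860.52 g.
860.52 g is within the road limit of 1 kg for Class 6.1.
Class 4.2 quantity: two 4.8 oz packs = 272.64 g.
That is within the Class 4.2 road limit of 500 g.
The segregation rule (Class 6.1 with Class 4.1) does not apply to Class 6.1 with Class 4.2.
Every hazard class is within its road limit and no segregation rule is violated.

Yes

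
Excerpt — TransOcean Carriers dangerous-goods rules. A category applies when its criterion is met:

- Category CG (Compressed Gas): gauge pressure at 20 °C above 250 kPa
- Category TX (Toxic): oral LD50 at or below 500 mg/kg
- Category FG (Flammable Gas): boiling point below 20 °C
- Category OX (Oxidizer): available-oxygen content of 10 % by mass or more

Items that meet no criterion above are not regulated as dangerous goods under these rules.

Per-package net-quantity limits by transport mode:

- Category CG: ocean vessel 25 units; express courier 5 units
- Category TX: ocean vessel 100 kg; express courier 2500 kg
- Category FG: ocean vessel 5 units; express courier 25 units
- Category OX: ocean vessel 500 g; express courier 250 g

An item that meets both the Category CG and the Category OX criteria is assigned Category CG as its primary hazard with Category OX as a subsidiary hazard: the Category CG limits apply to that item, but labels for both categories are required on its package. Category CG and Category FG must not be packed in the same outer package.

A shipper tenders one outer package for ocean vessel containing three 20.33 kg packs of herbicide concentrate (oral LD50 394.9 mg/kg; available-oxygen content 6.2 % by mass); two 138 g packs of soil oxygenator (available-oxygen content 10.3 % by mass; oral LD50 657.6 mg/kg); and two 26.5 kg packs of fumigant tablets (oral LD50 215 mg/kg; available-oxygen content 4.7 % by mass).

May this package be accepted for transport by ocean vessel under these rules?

No

The herbicide concentrate has oral LD50 394.9 mg/kg, which is ≤ 500 mg/kg, so it is Category TX (Toxic).
With available-oxygen content 10.3 % by mass (≥ 10 % by mass), the soil oxygenator falls in Category OX.
With oral LD50 215 mg/kg (≤ 500 mg/kg), the fumigant tablets fall in Category TX.
Total Category TX: (three 20.33 kg packs = 60.99 kg) + (two 26.5 kg packs = 53 kg) = 113.99 kg.
That exceeds the Category TX ocean vessel limit of 100 kg.
Category OX quantity: two 138 g packs = 276 g.
That is within the Category OX ocean vessel limit of 500 g.
The segregation rule (Category CG with Category FG) does not apply to Category TX with Category OX.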